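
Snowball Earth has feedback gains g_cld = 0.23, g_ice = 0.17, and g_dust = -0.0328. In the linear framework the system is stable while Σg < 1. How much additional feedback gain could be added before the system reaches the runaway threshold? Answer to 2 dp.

Current total gain = 0.23 + 0.17 − 0.0328 = 0.3672.
Margin to runaway = 1 − 0.3672 = 0.63.

0.63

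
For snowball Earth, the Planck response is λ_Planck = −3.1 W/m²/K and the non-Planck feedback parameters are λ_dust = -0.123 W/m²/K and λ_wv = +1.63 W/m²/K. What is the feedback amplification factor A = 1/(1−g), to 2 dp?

1.95

Convert to gains: g_dust = -0.123/3.1 = -0.03968; g_wv = 1.63/3.1 = 0.5258.
Total gain g = 0.48612.
A = 1/(1 − 0.48612) = 1.95.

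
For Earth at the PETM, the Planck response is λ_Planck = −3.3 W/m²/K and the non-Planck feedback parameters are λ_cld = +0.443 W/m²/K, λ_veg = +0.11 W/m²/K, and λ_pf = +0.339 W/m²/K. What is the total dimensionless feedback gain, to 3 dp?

0.270

Convert to gains: g_cld = 0.443/3.3 = 0.1342; g_veg = 0.11/3.3 = 0.03333; g_pf = 0.339/3.3 = 0.1027.
Total gain g = 0.27023.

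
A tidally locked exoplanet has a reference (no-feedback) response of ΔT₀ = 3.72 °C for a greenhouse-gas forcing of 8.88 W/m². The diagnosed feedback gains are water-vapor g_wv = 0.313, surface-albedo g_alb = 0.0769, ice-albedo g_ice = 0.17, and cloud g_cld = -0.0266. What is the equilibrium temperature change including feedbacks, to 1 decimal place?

Total gain g = 0.313 + 0.0769 + 0.17 − 0.0266 = 0.5333.
Amplification A = 1/(1 − 0.5333) = 2.143.
ΔT = 3.72 × 2.143 = 8.0 °C.

8.0 °C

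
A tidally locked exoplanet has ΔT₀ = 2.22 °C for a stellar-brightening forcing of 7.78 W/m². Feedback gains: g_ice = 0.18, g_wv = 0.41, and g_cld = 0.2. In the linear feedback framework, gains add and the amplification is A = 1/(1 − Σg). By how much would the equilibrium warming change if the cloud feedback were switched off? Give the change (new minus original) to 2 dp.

Original: g = 0.79, ΔT = 2.22/(1−0.79) = 10.5714 °C.
Without cloud: g' = 0.59, ΔT' = 2.22/(1−0.59) = 5.4146 °C.
Change = 5.4146 − 10.5714 = -5.16 °C.

-5.16 °C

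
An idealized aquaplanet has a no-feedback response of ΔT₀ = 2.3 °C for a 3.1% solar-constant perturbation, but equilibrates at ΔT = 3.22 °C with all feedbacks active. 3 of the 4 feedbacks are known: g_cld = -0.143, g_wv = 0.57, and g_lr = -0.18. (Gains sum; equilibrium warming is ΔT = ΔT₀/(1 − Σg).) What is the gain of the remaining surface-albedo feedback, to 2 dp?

0.04

Amplification A = ΔT/ΔT₀ = 3.22/2.3 = 1.4.
Total gain g = 1 − 1/A = 1 − 1/1.4 = 0.2857.
Known gains sum to -0.143 + 0.57 − 0.18 = 0.247.
g_alb = 0.2857 − 0.247 = 0.04.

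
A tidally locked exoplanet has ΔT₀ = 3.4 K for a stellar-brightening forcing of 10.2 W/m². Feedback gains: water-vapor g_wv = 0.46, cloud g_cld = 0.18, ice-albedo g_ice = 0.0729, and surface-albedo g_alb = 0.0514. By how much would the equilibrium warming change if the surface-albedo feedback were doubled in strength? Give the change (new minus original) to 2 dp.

4.02 K

Original: g = 0.7643, ΔT = 3.4/(1−0.7643) = 14.4251 K.
With doubled surface-albedo: g' = 0.8157, ΔT' = 3.4/(1−0.8157) = 18.4482 K.
Change = 18.4482 − 14.4251 = 4.02 K.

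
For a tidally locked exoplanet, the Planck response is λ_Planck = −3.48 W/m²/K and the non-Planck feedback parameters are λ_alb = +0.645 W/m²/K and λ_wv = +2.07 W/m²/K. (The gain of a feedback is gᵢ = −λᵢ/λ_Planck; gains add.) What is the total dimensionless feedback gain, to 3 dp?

0.780

Convert to gains: g_alb = 0.645/3.48 = 0.1853; g_wv = 2.07/3.48 = 0.5948.
Total gain g = 0.7801.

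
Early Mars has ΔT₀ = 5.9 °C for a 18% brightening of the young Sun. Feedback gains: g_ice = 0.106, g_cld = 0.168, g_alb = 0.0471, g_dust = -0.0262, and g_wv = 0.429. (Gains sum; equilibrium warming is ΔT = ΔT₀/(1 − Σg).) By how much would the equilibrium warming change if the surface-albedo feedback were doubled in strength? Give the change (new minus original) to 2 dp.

4.40 °C

Original: g = 0.7239, ΔT = 5.9/(1−0.7239) = 21.3691 °C.
With doubled surface-albedo: g' = 0.771, ΔT' = 5.9/(1−0.771) = 25.7642 °C.
Change = 25.7642 − 21.3691 = 4.40 °C.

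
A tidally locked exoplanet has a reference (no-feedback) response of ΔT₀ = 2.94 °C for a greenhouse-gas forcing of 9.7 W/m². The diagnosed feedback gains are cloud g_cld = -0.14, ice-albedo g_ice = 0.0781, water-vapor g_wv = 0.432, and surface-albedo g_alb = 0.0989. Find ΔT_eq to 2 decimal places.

5.54 °C

Total gain g = -0.14 + 0.0781 + 0.432 + 0.0989 = 0.469.
Amplification A = 1/(1 − 0.469) = 1.883.
ΔT = 2.94 × 1.883 = 5.54 °C.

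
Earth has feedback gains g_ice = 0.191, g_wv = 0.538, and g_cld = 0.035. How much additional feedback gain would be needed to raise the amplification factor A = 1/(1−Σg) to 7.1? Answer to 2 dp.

Current total gain = 0.764.
Target gain for A = 7.1: g* = 1 − 1/7.1 = 0.8592.
Additional gain needed = 0.8592 − 0.764 = 0.10.

0.10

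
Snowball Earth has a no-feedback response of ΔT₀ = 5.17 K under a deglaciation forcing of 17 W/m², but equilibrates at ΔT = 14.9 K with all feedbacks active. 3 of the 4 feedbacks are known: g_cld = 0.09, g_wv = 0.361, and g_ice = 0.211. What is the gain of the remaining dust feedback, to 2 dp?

Amplification A = ΔT/ΔT₀ = 14.9/5.17 = 2.882.
Total gain g = 1 − 1/A = 1 − 1/2.882 = 0.653.
Known gains sum to 0.09 + 0.361 + 0.211 = 0.662.
g_dust = 0.653 − 0.662 = -0.01.

-0.01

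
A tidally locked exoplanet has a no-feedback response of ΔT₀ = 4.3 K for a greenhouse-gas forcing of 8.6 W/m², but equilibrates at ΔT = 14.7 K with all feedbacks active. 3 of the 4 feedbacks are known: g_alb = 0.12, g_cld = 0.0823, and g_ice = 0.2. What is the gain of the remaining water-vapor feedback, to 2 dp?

Amplification A = ΔT/ΔT₀ = 14.7/4.3 = 3.419.
Total gain g = 1 − 1/A = 1 − 1/3.419 = 0.7075.
Known gains sum to 0.12 + 0.0823 + 0.2 = 0.4023.
g_wv = 0.7075 − 0.4023 = 0.31.

0.31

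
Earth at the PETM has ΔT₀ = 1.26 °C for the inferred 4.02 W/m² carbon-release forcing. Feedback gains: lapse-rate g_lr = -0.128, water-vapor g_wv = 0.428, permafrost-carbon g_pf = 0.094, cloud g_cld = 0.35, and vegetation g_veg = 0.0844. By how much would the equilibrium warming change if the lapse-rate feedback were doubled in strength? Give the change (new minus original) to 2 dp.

-3.14 °C

Original: g = 0.8284, ΔT = 1.26/(1−0.8284) = 7.3427 °C.
With doubled lapse-rate: g' = 0.7004, ΔT' = 1.26/(1−0.7004) = 4.2056 °C.
Change = 4.2056 − 7.3427 = -3.14 °C.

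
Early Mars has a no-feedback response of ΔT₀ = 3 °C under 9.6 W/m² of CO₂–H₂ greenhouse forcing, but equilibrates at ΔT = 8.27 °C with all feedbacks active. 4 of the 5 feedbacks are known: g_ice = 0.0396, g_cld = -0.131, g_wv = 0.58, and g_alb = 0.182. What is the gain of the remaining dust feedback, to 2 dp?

Amplification A = ΔT/ΔT₀ = 8.27/3 = 2.757.
Total gain g = 1 − 1/A = 1 − 1/2.757 = 0.6373.
Known gains sum to 0.0396 − 0.131 + 0.58 + 0.182 = 0.6706.
g_dust = 0.6373 − 0.6706 = -0.03.

-0.03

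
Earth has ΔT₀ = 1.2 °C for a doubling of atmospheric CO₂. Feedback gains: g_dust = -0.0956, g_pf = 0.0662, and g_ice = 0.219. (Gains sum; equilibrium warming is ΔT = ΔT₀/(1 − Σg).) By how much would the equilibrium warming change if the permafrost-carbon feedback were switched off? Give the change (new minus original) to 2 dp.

-0.11 °C

Original: g = 0.1896, ΔT = 1.2/(1−0.1896) = 1.4808 °C.
Without permafrost-carbon: g' = 0.1234, ΔT' = 1.2/(1−0.1234) = 1.3689 °C.
Change = 1.3689 − 1.4808 = -0.11 °C.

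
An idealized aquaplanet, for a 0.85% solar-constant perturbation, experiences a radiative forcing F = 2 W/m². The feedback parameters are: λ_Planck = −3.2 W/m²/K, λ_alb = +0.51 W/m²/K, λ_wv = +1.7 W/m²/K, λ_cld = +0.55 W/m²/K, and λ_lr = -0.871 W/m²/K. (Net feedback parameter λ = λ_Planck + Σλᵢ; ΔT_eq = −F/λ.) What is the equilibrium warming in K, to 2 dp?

1.53 K

Net feedback parameter λ = (−3.2) + (+0.51) + (+1.7) + (+0.55) + (-0.871) = -1.311 W/m²/K.
ΔT = −F/λ = −2/(-1.311) = 1.53 K.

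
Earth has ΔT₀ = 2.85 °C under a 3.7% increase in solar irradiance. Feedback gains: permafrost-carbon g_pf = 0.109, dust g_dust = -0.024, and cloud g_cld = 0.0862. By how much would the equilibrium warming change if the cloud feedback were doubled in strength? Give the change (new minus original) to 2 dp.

0.40 °C

Original: g = 0.1712, ΔT = 2.85/(1−0.1712) = 3.4387 °C.
With doubled cloud: g' = 0.2574, ΔT' = 2.85/(1−0.2574) = 3.8379 °C.
Change = 3.8379 − 3.4387 = 0.40 °C.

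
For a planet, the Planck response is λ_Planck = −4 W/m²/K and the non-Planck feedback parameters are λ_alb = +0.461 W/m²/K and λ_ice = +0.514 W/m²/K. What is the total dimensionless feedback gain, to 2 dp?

0.24

Convert to gains: g_alb = 0.461/4 = 0.1153; g_ice = 0.514/4 = 0.1285.
Total gain g = 0.2438.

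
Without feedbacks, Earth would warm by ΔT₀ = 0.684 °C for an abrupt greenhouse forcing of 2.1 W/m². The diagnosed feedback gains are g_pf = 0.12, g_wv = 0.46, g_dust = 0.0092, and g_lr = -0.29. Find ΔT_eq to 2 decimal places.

0.98 °C

Total gain g = 0.12 + 0.46 + 0.0092 − 0.29 = 0.2992.
Amplification A = 1/(1 − 0.2992) = 1.427.
ΔT = 0.684 × 1.427 = 0.98 °C.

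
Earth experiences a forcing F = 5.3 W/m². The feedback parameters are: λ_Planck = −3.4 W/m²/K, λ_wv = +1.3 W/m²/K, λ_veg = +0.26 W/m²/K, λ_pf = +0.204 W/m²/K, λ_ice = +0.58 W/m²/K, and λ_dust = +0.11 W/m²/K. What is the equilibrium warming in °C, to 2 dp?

Net feedback parameter λ = (−3.4) + (+1.3) + (+0.26) + (+0.204) + (+0.58) + (+0.11) = -0.946 W/m²/K.
ΔT = −F/λ = −5.3/(-0.946) = 5.60 °C.

5.60 °C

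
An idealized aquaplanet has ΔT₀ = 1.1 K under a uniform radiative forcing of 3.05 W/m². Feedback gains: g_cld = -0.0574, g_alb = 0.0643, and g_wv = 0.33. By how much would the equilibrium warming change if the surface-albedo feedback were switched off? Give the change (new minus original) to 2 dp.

-0.15 K

Original: g = 0.3369, ΔT = 1.1/(1−0.3369) = 1.6589 K.
Without surface-albedo: g' = 0.2726, ΔT' = 1.1/(1−0.2726) = 1.5122 K.
Change = 1.5122 − 1.6589 = -0.15 K.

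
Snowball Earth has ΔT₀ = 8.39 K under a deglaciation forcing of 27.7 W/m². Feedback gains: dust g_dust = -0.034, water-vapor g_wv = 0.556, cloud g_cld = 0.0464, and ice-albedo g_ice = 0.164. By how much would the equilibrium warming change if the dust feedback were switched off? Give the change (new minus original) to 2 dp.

4.56 K

Original: g = 0.7324, ΔT = 8.39/(1−0.7324) = 31.3528 K.
Without dust: g' = 0.7664, ΔT' = 8.39/(1−0.7664) = 35.9161 K.
Change = 35.9161 − 31.3528 = 4.56 K.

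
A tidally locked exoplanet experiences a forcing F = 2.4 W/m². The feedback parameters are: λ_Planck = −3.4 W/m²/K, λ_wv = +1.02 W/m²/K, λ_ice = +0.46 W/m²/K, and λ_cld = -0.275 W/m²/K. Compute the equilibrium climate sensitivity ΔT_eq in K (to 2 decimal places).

1.09 K

Net feedback parameter λ = (−3.4) + (+1.02) + (+0.46) + (-0.275) = -2.195 W/m²/K.
ΔT = −F/λ = −2.4/(-2.195) = 1.09 K.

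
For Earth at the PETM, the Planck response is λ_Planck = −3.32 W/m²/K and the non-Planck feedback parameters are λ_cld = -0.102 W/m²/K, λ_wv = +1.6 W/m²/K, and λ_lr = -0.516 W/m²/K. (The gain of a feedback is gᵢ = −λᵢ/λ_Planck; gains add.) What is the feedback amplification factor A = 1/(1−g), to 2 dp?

Convert to gains: g_cld = -0.102/3.32 = -0.03072; g_wv = 1.6/3.32 = 0.4819; g_lr = -0.516/3.32 = -0.1554.
Total gain g = 0.29578.
A = 1/(1 − 0.29578) = 1.42.

1.42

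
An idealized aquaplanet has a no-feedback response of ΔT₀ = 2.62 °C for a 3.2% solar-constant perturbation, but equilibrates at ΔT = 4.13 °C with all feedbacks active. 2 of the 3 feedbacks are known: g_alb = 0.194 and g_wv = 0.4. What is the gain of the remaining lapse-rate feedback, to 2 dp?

Amplification A = ΔT/ΔT₀ = 4.13/2.62 = 1.576.
Total gain g = 1 − 1/A = 1 − 1/1.576 = 0.3655.
Known gains sum to 0.194 + 0.4 = 0.594.
g_lr = 0.3655 − 0.594 = -0.23.

-0.23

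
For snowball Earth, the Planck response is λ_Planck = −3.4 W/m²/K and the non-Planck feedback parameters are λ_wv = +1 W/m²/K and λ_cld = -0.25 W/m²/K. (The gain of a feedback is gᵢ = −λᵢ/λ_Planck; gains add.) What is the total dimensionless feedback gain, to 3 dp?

Convert to gains: g_wv = 1/3.4 = 0.2941; g_cld = -0.25/3.4 = -0.07353.
Total gain g = 0.22057.

0.221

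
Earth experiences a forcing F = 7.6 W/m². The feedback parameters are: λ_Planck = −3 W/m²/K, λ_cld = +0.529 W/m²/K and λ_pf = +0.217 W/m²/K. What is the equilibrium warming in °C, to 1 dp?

3.4 °C

Net feedback parameter λ = (−3) + (+0.529) + (+0.217) = -2.254 W/m²/K.
ΔT = −F/λ = −7.6/(-2.254) = 3.4 °C.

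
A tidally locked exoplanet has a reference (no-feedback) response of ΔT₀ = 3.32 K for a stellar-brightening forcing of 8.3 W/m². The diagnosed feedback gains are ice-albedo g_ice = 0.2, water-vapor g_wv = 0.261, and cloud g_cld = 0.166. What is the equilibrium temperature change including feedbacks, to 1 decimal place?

Total gain g = 0.2 + 0.261 + 0.166 = 0.627.
Amplification A = 1/(1 − 0.627) = 2.681.
ΔT = 3.32 × 2.681 = 8.9 K.

8.9 K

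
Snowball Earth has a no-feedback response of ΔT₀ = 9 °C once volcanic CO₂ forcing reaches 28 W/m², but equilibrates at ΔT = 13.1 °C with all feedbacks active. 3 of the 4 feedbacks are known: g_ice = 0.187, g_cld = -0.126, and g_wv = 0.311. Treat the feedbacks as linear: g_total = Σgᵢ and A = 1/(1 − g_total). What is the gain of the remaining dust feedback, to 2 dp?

-0.06

Amplification A = ΔT/ΔT₀ = 13.1/9 = 1.456.
Total gain g = 1 − 1/A = 1 − 1/1.456 = 0.3132.
Known gains sum to 0.187 − 0.126 + 0.311 = 0.372.
g_dust = 0.3132 − 0.372 = -0.06.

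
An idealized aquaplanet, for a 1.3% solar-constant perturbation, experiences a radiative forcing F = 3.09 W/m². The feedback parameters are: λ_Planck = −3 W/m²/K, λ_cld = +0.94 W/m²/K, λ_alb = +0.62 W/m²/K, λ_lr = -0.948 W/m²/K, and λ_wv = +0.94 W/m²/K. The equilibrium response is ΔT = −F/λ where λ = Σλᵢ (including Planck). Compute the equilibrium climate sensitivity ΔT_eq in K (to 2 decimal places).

Net feedback parameter λ = (−3) + (+0.94) + (+0.62) + (-0.948) + (+0.94) = -1.448 W/m²/K.
ΔT = −F/λ = −3.09/(-1.448) = 2.13 K.

2.13 K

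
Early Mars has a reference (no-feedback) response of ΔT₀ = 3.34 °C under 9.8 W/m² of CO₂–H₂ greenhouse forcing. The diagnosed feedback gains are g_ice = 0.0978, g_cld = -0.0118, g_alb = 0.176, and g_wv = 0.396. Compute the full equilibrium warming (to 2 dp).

Total gain g = 0.0978 − 0.0118 + 0.176 + 0.396 = 0.658.
Amplification A = 1/(1 − 0.658) = 2.924.
ΔT = 3.34 × 2.924 = 9.77 °C.

9.77 °C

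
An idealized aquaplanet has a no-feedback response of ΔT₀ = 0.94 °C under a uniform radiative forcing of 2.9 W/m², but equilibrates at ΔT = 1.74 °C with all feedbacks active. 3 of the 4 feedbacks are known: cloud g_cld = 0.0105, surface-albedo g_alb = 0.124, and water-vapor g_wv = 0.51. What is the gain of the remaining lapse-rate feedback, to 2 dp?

-0.18

Amplification A = ΔT/ΔT₀ = 1.74/0.94 = 1.851.
Total gain g = 1 − 1/A = 1 − 1/1.851 = 0.4598.
Known gains sum to 0.0105 + 0.124 + 0.51 = 0.6445.
g_lr = 0.4598 − 0.6445 = -0.18.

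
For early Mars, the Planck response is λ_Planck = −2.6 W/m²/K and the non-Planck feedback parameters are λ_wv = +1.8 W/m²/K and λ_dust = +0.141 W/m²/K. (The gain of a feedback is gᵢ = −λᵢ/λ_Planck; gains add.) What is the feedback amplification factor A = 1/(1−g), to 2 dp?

3.95

Convert to gains: g_wv = 1.8/2.6 = 0.6923; g_dust = 0.141/2.6 = 0.05423.
Total gain g = 0.74653.
A = 1/(1 − 0.74653) = 3.95.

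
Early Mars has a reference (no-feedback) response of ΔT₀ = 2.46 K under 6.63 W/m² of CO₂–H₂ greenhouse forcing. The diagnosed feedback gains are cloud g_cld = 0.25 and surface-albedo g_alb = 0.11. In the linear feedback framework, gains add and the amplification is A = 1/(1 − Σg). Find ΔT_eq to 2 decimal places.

3.84 K

Total gain g = 0.25 + 0.11 = 0.36.
Amplification A = 1/(1 − 0.36) = 1.562.
ΔT = 2.46 × 1.562 = 3.84 K.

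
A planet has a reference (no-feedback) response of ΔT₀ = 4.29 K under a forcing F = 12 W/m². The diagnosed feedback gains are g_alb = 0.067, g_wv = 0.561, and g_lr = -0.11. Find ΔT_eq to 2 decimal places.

Total gain g = 0.067 + 0.561 − 0.11 = 0.518.
Amplification A = 1/(1 − 0.518) = 2.075.
ΔT = 4.29 × 2.075 = 8.90 K.

8.90 K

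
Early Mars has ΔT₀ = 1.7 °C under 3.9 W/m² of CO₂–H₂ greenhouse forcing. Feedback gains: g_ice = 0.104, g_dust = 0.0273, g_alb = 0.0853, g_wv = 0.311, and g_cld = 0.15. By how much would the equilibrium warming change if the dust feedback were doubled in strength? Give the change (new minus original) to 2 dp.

Original: g = 0.6776, ΔT = 1.7/(1−0.6776) = 5.2730 °C.
With doubled dust: g' = 0.7049, ΔT' = 1.7/(1−0.7049) = 5.7608 °C.
Change = 5.7608 − 5.2730 = 0.49 °C.

0.49 °C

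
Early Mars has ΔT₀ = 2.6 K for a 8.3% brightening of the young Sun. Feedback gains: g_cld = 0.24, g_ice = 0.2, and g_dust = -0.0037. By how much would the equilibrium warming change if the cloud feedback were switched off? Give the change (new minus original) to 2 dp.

-1.38 K

Original: g = 0.4363, ΔT = 2.6/(1−0.4363) = 4.6124 K.
Without cloud: g' = 0.1963, ΔT' = 2.6/(1−0.1963) = 3.2350 K.
Change = 3.2350 − 4.6124 = -1.38 K.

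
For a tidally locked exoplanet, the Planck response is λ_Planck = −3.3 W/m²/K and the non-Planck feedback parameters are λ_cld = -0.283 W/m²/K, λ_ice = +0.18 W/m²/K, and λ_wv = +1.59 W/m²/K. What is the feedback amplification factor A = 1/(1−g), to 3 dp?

Convert to gains: g_cld = -0.283/3.3 = -0.08576; g_ice = 0.18/3.3 = 0.05455; g_wv = 1.59/3.3 = 0.4818.
Total gain g = 0.45059.
A = 1/(1 − 0.45059) = 1.820.

1.820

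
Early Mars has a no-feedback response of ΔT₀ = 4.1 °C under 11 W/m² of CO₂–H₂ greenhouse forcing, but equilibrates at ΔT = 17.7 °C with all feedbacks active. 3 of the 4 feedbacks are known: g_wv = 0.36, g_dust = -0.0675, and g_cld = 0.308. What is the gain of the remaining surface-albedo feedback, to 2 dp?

0.17

Amplification A = ΔT/ΔT₀ = 17.7/4.1 = 4.317.
Total gain g = 1 − 1/A = 1 − 1/4.317 = 0.7684.
Known gains sum to 0.36 − 0.0675 + 0.308 = 0.6005.
g_alb = 0.7684 − 0.6005 = 0.17.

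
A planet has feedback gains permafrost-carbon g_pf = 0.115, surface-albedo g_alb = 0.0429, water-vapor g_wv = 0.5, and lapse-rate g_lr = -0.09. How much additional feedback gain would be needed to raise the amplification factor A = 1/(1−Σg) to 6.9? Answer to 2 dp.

0.29

Current total gain = 0.5679.
Target gain for A = 6.9: g* = 1 − 1/6.9 = 0.8551.
Additional gain needed = 0.8551 − 0.5679 = 0.29.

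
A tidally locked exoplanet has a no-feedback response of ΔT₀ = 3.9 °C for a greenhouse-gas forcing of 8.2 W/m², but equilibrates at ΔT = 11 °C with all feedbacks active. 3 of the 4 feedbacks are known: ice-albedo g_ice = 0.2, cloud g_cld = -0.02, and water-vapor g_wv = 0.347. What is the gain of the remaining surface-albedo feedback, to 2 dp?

0.12

Amplification A = ΔT/ΔT₀ = 11/3.9 = 2.821.
Total gain g = 1 − 1/A = 1 − 1/2.821 = 0.6455.
Known gains sum to 0.2 − 0.02 + 0.347 = 0.527.
g_alb = 0.6455 − 0.527 = 0.12.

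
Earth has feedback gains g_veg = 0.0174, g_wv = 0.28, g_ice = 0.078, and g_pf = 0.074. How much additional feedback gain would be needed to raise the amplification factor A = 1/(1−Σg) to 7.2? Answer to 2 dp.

0.41

Current total gain = 0.4494.
Target gain for A = 7.2: g* = 1 − 1/7.2 = 0.8611.
Additional gain needed = 0.8611 − 0.4494 = 0.41.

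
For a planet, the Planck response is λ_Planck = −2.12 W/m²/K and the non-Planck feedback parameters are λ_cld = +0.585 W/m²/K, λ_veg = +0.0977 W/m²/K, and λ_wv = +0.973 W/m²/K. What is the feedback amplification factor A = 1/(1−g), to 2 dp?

4.57

Convert to gains: g_cld = 0.585/2.12 = 0.2759; g_veg = 0.0977/2.12 = 0.04608; g_wv = 0.973/2.12 = 0.459.
Total gain g = 0.78098.
A = 1/(1 − 0.78098) = 4.57.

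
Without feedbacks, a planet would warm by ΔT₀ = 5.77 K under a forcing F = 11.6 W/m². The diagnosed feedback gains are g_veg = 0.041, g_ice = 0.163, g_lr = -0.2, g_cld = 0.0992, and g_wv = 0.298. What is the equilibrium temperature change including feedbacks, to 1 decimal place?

Total gain g = 0.041 + 0.163 − 0.2 + 0.0992 + 0.298 = 0.4012.
Amplification A = 1/(1 − 0.4012) = 1.67.
ΔT = 5.77 × 1.67 = 9.6 K.

9.6 K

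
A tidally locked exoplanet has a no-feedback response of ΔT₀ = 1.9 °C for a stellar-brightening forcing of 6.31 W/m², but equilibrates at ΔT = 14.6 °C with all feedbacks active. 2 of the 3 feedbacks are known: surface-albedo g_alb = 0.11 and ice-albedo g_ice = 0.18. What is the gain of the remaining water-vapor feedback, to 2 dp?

0.58

Amplification A = ΔT/ΔT₀ = 14.6/1.9 = 7.684.
Total gain g = 1 − 1/A = 1 − 1/7.684 = 0.8699.
Known gains sum to 0.11 + 0.18 = 0.29.
g_wv = 0.8699 − 0.29 = 0.58.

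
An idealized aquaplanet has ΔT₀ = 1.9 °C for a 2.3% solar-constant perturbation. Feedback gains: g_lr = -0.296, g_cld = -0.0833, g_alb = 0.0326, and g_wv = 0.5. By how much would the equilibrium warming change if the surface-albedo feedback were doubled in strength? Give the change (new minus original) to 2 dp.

Original: g = 0.1533, ΔT = 1.9/(1−0.1533) = 2.2440 °C.
With doubled surface-albedo: g' = 0.1859, ΔT' = 1.9/(1−0.1859) = 2.3339 °C.
Change = 2.3339 − 2.2440 = 0.09 °C.

0.09 °C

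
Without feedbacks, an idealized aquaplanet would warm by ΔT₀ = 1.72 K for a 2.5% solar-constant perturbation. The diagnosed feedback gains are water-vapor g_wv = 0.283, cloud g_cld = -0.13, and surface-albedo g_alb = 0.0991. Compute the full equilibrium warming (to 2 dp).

Total gain g = 0.283 − 0.13 + 0.0991 = 0.2521.
Amplification A = 1/(1 − 0.2521) = 1.337.
ΔT = 1.72 × 1.337 = 2.30 K.

2.30 K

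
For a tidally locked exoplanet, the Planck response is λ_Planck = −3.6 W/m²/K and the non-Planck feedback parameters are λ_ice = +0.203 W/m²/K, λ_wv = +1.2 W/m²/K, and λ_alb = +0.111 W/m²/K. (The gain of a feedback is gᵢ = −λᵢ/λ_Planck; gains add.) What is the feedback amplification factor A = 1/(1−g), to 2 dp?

1.73

Convert to gains: g_ice = 0.203/3.6 = 0.05639; g_wv = 1.2/3.6 = 0.3333; g_alb = 0.111/3.6 = 0.03083.
Total gain g = 0.42052.
A = 1/(1 − 0.42052) = 1.73.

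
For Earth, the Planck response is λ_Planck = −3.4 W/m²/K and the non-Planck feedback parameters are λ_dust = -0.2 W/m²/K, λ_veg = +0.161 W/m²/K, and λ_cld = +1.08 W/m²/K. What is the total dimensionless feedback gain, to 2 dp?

0.31

Convert to gains: g_dust = -0.2/3.4 = -0.05882; g_veg = 0.161/3.4 = 0.04735; g_cld = 1.08/3.4 = 0.3176.
Total gain g = 0.30613.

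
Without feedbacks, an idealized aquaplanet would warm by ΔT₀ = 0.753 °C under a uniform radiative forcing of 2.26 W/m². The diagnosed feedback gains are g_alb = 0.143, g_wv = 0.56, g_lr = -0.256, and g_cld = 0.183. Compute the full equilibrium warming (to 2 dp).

Total gain g = 0.143 + 0.56 − 0.256 + 0.183 = 0.63.
Amplification A = 1/(1 − 0.63) = 2.703.
ΔT = 0.753 × 2.703 = 2.04 °C.

2.04 °C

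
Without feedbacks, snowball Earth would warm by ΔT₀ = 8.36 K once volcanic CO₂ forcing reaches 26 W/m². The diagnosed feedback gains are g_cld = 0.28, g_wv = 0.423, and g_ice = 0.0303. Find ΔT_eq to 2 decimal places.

31.35 K

Total gain g = 0.28 + 0.423 + 0.0303 = 0.7333.
Amplification A = 1/(1 − 0.7333) = 3.75.
ΔT = 8.36 × 3.75 = 31.35 K.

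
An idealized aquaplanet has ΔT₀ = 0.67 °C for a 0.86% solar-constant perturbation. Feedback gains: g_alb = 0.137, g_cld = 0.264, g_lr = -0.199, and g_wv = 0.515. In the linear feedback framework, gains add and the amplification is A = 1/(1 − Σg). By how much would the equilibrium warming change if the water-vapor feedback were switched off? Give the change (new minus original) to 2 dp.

Original: g = 0.717, ΔT = 0.67/(1−0.717) = 2.3675 °C.
Without water-vapor: g' = 0.202, ΔT' = 0.67/(1−0.202) = 0.8396 °C.
Change = 0.8396 − 2.3675 = -1.53 °C.

-1.53 °C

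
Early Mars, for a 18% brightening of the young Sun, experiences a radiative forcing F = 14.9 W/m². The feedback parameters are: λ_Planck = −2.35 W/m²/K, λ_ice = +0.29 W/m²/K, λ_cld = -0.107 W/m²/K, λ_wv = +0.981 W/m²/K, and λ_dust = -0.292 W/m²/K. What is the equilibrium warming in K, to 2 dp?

10.08 K

Net feedback parameter λ = (−2.35) + (+0.29) + (-0.107) + (+0.981) + (-0.292) = -1.478 W/m²/K.
ΔT = −F/λ = −14.9/(-1.478) = 10.08 K.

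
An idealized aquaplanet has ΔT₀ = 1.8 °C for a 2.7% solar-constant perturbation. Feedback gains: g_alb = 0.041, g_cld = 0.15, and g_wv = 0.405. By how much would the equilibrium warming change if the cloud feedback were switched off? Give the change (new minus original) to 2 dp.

-1.21 °C

Original: g = 0.596, ΔT = 1.8/(1−0.596) = 4.4554 °C.
Without cloud: g' = 0.446, ΔT' = 1.8/(1−0.446) = 3.2491 °C.
Change = 3.2491 − 4.4554 = -1.21 °C.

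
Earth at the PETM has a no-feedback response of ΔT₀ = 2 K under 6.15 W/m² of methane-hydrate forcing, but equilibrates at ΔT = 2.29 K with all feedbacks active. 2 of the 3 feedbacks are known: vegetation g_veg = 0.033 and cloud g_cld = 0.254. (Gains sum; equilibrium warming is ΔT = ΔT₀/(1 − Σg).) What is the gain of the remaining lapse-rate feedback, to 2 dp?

-0.16

Amplification A = ΔT/ΔT₀ = 2.29/2 = 1.145.
Total gain g = 1 − 1/A = 1 − 1/1.145 = 0.1266.
Known gains sum to 0.033 + 0.254 = 0.287.
g_lr = 0.1266 − 0.287 = -0.16.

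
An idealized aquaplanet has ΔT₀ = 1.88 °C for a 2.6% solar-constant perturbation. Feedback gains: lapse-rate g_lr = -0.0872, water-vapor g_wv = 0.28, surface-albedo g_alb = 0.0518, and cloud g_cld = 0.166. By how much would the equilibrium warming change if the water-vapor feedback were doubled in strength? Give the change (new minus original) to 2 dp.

2.89 °C

Original: g = 0.4106, ΔT = 1.88/(1−0.4106) = 3.1897 °C.
With doubled water-vapor: g' = 0.6906, ΔT' = 1.88/(1−0.6906) = 6.0763 °C.
Change = 6.0763 − 3.1897 = 2.89 °C.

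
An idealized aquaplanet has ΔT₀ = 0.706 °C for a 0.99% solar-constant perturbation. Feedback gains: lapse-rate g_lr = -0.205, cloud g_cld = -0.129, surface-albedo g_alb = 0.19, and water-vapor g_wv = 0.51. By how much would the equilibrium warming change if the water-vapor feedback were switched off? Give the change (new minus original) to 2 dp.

-0.50 °C

Original: g = 0.366, ΔT = 0.706/(1−0.366) = 1.1136 °C.
Without water-vapor: g' = -0.144, ΔT' = 0.706/(1+0.144) = 0.6171 °C.
Change = 0.6171 − 1.1136 = -0.50 °C.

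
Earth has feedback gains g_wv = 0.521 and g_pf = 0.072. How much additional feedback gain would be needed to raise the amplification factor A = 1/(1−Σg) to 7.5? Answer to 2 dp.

0.27

Current total gain = 0.593.
Target gain for A = 7.5: g* = 1 − 1/7.5 = 0.8667.
Additional gain needed = 0.8667 − 0.593 = 0.27.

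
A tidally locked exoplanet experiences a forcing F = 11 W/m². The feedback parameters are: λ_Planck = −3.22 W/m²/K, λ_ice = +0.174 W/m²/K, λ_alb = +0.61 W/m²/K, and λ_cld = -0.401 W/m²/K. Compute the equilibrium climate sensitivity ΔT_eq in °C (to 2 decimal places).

3.88 °C

Net feedback parameter λ = (−3.22) + (+0.174) + (+0.61) + (-0.401) = -2.837 W/m²/K.
ΔT = −F/λ = −11/(-2.837) = 3.88 °C.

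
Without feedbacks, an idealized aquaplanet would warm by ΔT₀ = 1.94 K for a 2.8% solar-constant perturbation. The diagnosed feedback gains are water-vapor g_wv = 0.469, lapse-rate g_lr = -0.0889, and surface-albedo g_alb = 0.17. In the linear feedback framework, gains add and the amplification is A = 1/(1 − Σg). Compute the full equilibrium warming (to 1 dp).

4.3 K

Total gain g = 0.469 − 0.0889 + 0.17 = 0.5501.
Amplification A = 1/(1 − 0.5501) = 2.223.
ΔT = 1.94 × 2.223 = 4.3 K.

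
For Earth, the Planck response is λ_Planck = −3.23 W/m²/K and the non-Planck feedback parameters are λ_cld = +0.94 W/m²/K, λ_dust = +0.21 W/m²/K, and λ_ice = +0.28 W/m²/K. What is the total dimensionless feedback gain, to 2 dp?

0.44

Convert to gains: g_cld = 0.94/3.23 = 0.291; g_dust = 0.21/3.23 = 0.06502; g_ice = 0.28/3.23 = 0.08669.
Total gain g = 0.44271.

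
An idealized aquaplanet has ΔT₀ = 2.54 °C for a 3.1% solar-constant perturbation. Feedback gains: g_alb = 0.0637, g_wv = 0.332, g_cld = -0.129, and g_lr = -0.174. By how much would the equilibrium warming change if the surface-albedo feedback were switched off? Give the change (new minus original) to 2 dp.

-0.18 °C

Original: g = 0.0927, ΔT = 2.54/(1−0.0927) = 2.7995 °C.
Without surface-albedo: g' = 0.029, ΔT' = 2.54/(1−0.029) = 2.6159 °C.
Change = 2.6159 − 2.7995 = -0.18 °C.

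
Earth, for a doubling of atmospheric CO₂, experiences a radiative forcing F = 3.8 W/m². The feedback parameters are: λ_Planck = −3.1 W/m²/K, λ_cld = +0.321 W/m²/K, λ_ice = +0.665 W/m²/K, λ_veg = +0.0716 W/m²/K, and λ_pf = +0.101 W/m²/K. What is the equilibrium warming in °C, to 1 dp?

2.0 °C

Net feedback parameter λ = (−3.1) + (+0.321) + (+0.665) + (+0.0716) + (+0.101) = -1.9414 W/m²/K.
ΔT = −F/λ = −3.8/(-1.9414) = 2.0 °C.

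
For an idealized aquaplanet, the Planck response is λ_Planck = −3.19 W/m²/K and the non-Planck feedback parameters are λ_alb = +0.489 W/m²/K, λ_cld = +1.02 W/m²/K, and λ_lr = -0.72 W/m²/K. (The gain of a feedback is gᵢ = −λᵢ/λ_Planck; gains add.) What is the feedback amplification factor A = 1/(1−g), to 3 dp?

Convert to gains: g_alb = 0.489/3.19 = 0.1533; g_cld = 1.02/3.19 = 0.3197; g_lr = -0.72/3.19 = -0.2257.
Total gain g = 0.2473.
A = 1/(1 − 0.2473) = 1.329.

1.329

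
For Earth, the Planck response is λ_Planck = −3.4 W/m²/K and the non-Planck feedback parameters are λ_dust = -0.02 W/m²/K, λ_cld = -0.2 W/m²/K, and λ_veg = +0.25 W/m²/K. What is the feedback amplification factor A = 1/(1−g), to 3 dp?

1.009

Convert to gains: g_dust = -0.02/3.4 = -0.005882; g_cld = -0.2/3.4 = -0.05882; g_veg = 0.25/3.4 = 0.07353.
Total gain g = 0.008828.
A = 1/(1 − 0.008828) = 1.009.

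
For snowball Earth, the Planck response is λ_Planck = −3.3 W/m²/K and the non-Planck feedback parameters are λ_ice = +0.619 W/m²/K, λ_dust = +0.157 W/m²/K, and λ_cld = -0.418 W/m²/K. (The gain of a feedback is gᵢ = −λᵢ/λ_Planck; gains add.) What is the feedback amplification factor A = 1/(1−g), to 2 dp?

Convert to gains: g_ice = 0.619/3.3 = 0.1876; g_dust = 0.157/3.3 = 0.04758; g_cld = -0.418/3.3 = -0.1267.
Total gain g = 0.10848.
A = 1/(1 − 0.10848) = 1.12.

1.12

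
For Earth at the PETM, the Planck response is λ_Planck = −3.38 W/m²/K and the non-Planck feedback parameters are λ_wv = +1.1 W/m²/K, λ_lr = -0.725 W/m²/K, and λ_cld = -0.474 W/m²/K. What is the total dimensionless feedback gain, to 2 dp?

-0.03

Convert to gains: g_wv = 1.1/3.38 = 0.3254; g_lr = -0.725/3.38 = -0.2145; g_cld = -0.474/3.38 = -0.1402.
Total gain g = -0.0293.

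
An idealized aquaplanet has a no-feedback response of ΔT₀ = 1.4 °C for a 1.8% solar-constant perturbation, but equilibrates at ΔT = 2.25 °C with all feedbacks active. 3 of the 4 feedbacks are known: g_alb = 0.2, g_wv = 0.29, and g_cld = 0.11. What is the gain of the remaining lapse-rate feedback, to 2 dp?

-0.22

Amplification A = ΔT/ΔT₀ = 2.25/1.4 = 1.607.
Total gain g = 1 − 1/A = 1 − 1/1.607 = 0.3777.
Known gains sum to 0.2 + 0.29 + 0.11 = 0.6.
g_lr = 0.3777 − 0.6 = -0.22.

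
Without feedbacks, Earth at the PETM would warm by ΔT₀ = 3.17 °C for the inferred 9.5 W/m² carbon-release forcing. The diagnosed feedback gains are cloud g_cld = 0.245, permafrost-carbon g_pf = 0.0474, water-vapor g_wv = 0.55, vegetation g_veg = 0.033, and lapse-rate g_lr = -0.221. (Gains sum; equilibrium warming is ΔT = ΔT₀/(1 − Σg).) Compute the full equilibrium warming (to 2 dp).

9.17 °C

Total gain g = 0.245 + 0.0474 + 0.55 + 0.033 − 0.221 = 0.6544.
Amplification A = 1/(1 − 0.6544) = 2.894.
ΔT = 3.17 × 2.894 = 9.17 °C.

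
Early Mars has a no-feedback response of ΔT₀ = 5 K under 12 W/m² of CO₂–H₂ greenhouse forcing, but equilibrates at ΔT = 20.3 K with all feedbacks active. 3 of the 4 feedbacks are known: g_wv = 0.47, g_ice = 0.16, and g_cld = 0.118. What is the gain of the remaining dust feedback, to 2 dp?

0.01

Amplification A = ΔT/ΔT₀ = 20.3/5 = 4.06.
Total gain g = 1 − 1/A = 1 − 1/4.06 = 0.7537.
Known gains sum to 0.47 + 0.16 + 0.118 = 0.748.
g_dust = 0.7537 − 0.748 = 0.01.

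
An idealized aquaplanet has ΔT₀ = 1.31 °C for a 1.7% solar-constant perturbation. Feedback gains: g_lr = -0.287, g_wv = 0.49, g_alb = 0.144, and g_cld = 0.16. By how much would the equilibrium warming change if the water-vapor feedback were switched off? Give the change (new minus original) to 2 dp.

-1.32 °C

Original: g = 0.507, ΔT = 1.31/(1−0.507) = 2.6572 °C.
Without water-vapor: g' = 0.017, ΔT' = 1.31/(1−0.017) = 1.3327 °C.
Change = 1.3327 − 2.6572 = -1.32 °C.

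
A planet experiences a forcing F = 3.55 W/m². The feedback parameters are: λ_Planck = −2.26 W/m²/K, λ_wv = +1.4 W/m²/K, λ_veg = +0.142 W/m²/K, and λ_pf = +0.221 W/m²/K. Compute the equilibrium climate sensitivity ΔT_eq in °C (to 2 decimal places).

Net feedback parameter λ = (−2.26) + (+1.4) + (+0.142) + (+0.221) = -0.497 W/m²/K.
ΔT = −F/λ = −3.55/(-0.497) = 7.14 °C.

7.14 °C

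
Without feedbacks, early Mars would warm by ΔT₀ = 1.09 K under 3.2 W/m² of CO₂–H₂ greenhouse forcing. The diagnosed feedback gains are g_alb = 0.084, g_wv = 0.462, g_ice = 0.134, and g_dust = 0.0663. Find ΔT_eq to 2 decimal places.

Total gain g = 0.084 + 0.462 + 0.134 + 0.0663 = 0.7463.
Amplification A = 1/(1 − 0.7463) = 3.942.
ΔT = 1.09 × 3.942 = 4.30 K.

4.30 K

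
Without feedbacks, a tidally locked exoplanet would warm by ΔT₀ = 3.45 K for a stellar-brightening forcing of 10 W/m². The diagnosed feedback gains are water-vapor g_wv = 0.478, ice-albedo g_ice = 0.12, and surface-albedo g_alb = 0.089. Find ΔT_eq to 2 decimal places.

11.02 K

Total gain g = 0.478 + 0.12 + 0.089 = 0.687.
Amplification A = 1/(1 − 0.687) = 3.195.
ΔT = 3.45 × 3.195 = 11.02 K.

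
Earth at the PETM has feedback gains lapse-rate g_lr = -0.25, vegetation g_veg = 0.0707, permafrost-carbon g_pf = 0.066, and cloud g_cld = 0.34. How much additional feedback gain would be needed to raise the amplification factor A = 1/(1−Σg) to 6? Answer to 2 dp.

0.61

Current total gain = 0.2267.
Target gain for A = 6: g* = 1 − 1/6 = 0.8333.
Additional gain needed = 0.8333 − 0.2267 = 0.61.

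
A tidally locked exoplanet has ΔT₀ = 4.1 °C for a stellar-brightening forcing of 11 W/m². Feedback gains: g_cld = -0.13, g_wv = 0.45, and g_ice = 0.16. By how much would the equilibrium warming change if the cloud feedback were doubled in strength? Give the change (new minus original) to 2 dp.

-1.58 °C

Original: g = 0.48, ΔT = 4.1/(1−0.48) = 7.8846 °C.
With doubled cloud: g' = 0.35, ΔT' = 4.1/(1−0.35) = 6.3077 °C.
Change = 6.3077 − 7.8846 = -1.58 °C.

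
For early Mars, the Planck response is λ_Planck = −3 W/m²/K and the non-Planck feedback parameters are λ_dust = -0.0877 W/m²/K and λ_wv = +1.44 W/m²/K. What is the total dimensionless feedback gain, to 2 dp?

0.45

Convert to gains: g_dust = -0.0877/3 = -0.02923; g_wv = 1.44/3 = 0.48.
Total gain g = 0.45077.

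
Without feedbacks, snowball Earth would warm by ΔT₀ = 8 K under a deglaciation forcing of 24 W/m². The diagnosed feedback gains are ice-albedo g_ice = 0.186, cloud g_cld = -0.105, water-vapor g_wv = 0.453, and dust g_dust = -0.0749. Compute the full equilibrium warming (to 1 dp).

Total gain g = 0.186 − 0.105 + 0.453 − 0.0749 = 0.4591.
Amplification A = 1/(1 − 0.4591) = 1.849.
ΔT = 8 × 1.849 = 14.8 K.

14.8 K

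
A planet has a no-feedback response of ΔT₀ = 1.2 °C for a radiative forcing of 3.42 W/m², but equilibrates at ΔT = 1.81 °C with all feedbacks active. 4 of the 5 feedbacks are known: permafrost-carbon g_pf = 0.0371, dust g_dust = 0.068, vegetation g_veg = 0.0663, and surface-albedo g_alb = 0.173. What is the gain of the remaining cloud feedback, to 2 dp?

Amplification A = ΔT/ΔT₀ = 1.81/1.2 = 1.508.
Total gain g = 1 − 1/A = 1 − 1/1.508 = 0.3369.
Known gains sum to 0.0371 + 0.068 + 0.0663 + 0.173 = 0.3444.
g_cld = 0.3369 − 0.3444 = -0.01.

-0.01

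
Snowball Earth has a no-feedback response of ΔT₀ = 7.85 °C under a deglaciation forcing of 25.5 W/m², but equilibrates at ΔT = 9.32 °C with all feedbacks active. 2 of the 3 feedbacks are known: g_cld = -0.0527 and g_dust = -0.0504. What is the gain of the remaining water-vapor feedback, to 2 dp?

Amplification A = ΔT/ΔT₀ = 9.32/7.85 = 1.187.
Total gain g = 1 − 1/A = 1 − 1/1.187 = 0.1575.
Known gains sum to -0.0527 − 0.0504 = -0.1031.
g_wv = 0.1575 + 0.1031 = 0.26.

0.26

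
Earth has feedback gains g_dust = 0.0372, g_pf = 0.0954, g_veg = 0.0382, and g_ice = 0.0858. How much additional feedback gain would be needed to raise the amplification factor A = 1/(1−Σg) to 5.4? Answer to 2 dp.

0.56

Current total gain = 0.2566.
Target gain for A = 5.4: g* = 1 − 1/5.4 = 0.8148.
Additional gain needed = 0.8148 − 0.2566 = 0.56.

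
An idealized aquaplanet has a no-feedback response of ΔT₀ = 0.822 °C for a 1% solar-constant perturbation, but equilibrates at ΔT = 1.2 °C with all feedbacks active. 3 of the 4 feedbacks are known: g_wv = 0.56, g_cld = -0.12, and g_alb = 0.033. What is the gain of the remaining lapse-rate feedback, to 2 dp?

-0.16

Amplification A = ΔT/ΔT₀ = 1.2/0.822 = 1.46.
Total gain g = 1 − 1/A = 1 − 1/1.46 = 0.3151.
Known gains sum to 0.56 − 0.12 + 0.033 = 0.473.
g_lr = 0.3151 − 0.473 = -0.16.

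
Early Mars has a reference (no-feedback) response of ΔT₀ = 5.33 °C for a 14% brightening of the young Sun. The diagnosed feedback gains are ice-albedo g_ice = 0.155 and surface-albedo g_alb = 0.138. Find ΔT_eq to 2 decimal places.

7.54 °C

Total gain g = 0.155 + 0.138 = 0.293.
Amplification A = 1/(1 − 0.293) = 1.414.
ΔT = 5.33 × 1.414 = 7.54 °C.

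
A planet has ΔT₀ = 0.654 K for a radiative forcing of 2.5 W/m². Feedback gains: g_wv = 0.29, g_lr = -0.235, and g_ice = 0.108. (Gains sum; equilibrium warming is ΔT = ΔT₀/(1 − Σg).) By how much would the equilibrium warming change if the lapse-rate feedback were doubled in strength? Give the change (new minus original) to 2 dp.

Original: g = 0.163, ΔT = 0.654/(1−0.163) = 0.7814 K.
With doubled lapse-rate: g' = -0.072, ΔT' = 0.654/(1+0.072) = 0.6101 K.
Change = 0.6101 − 0.7814 = -0.17 K.

-0.17 K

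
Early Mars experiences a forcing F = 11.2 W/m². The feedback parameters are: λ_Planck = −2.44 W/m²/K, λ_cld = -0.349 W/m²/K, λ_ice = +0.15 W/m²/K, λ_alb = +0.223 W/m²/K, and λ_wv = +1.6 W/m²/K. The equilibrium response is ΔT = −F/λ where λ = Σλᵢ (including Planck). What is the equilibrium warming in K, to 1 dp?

Net feedback parameter λ = (−2.44) + (-0.349) + (+0.15) + (+0.223) + (+1.6) = -0.816 W/m²/K.
ΔT = −F/λ = −11.2/(-0.816) = 13.7 K.

13.7 K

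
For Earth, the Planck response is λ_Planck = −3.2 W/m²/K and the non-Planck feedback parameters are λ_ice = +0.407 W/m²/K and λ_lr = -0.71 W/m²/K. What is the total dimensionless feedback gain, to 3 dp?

Convert to gains: g_ice = 0.407/3.2 = 0.1272; g_lr = -0.71/3.2 = -0.2219.
Total gain g = -0.0947.

-0.095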